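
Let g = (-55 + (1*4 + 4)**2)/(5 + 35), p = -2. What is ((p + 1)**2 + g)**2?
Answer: 2401/1600 ≈ 1.5006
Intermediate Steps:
g = 9/40 (g = (-55 + (4 + 4)**2)/40 = (-55 + 8**2)*(1/40) = (-55 + 64)*(1/40) = 9*(1/40) = 9/40 ≈ 0.22500)
((p + 1)**2 + g)**2 = ((-2 + 1)**2 + 9/40)**2 = ((-1)**2 + 9/40)**2 = (1 + 9/40)**2 = (49/40)**2 = 2401/1600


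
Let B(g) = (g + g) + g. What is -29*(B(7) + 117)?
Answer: -4002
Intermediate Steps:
B(g) = 3*g (B(g) = 2*g + g = 3*g)
-29*(B(7) + 117) = -29*(3*7 + 117) = -29*(21 + 117) = -29*138 = -4002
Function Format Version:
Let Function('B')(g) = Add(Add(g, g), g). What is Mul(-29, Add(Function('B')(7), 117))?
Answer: -4002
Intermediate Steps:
Function('B')(g) = Mul(3, g) (Function('B')(g) = Add(Mul(2, g), g) = Mul(3, g))
Mul(-29, Add(Function('B')(7), 117)) = Mul(-29, Add(Mul(3, 7), 117)) = Mul(-29, Add(21, 117)) = Mul(-29, 138) = -4002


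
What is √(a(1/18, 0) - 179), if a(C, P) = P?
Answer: I*√179 ≈ 13.379*I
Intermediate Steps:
√(a(1/18, 0) - 179) = √(0 - 179) = √(-179) = I*√179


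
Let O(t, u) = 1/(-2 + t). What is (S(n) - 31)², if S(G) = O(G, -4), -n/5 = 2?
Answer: 139129/144 ≈ 966.17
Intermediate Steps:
n = -10 (n = -5*2 = -10)
S(G) = 1/(-2 + G)
(S(n) - 31)² = (1/(-2 - 10) - 31)² = (1/(-12) - 31)² = (-1/12 - 31)² = (-373/12)² = 139129/144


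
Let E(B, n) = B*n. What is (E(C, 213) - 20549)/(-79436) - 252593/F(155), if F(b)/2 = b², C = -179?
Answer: -4311398937/954224950 ≈ -4.5182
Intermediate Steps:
F(b) = 2*b²
(E(C, 213) - 20549)/(-79436) - 252593/F(155) = (-179*213 - 20549)/(-79436) - 252593/(2*155²) = (-38127 - 20549)*(-1/79436) - 252593/(2*24025) = -58676*(-1/79436) - 252593/48050 = 14669/19859 - 252593*1/48050 = 14669/19859 - 252593/48050 = -4311398937/954224950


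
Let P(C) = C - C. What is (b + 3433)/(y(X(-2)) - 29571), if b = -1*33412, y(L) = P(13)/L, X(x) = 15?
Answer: 9993/9857 ≈ 1.0138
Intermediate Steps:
P(C) = 0
y(L) = 0 (y(L) = 0/L = 0)
b = -33412
(b + 3433)/(y(X(-2)) - 29571) = (-33412 + 3433)/(0 - 29571) = -29979/(-29571) = -29979*(-1/29571) = 9993/9857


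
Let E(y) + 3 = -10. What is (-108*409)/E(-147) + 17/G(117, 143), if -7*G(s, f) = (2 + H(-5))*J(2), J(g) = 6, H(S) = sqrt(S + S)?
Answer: 264811/78 + 17*I*sqrt(10)/12 ≈ 3395.0 + 4.4799*I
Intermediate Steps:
H(S) = sqrt(2)*sqrt(S) (H(S) = sqrt(2*S) = sqrt(2)*sqrt(S))
E(y) = -13 (E(y) = -3 - 10 = -13)
G(s, f) = -12/7 - 6*I*sqrt(10)/7 (G(s, f) = -(2 + sqrt(2)*sqrt(-5))*6/7 = -(2 + sqrt(2)*(I*sqrt(5)))*6/7 = -(2 + I*sqrt(10))*6/7 = -(12 + 6*I*sqrt(10))/7 = -12/7 - 6*I*sqrt(10)/7)
(-108*409)/E(-147) + 17/G(117, 143) = -108*409/(-13) + 17/(-12/7 - 6*I*sqrt(10)/7) = -44172*(-1/13) + 17/(-12/7 - 6*I*sqrt(10)/7) = 44172/13 + 17/(-12/7 - 6*I*sqrt(10)/7)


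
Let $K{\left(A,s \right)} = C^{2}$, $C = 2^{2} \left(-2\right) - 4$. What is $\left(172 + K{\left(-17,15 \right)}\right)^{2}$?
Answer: $99856$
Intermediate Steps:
$C = -12$ ($C = 4 \left(-2\right) - 4 = -8 - 4 = -12$)
$K{\left(A,s \right)} = 144$ ($K{\left(A,s \right)} = \left(-12\right)^{2} = 144$)
$\left(172 + K{\left(-17,15 \right)}\right)^{2} = \left(172 + 144\right)^{2} = 316^{2} = 99856$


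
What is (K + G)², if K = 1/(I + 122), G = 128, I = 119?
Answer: 951660801/58081 ≈ 16385.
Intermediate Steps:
K = 1/241 (K = 1/(119 + 122) = 1/241 ≈ 0.0041494)
(K + G)² = (1/241 + 128)² = (30849/241)² = 951660801/58081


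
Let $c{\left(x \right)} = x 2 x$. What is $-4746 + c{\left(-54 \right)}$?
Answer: $1086$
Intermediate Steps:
$c{\left(x \right)} = 2 x^{2}$ ($c{\left(x \right)} = 2 x x = 2 x^{2}$)
$-4746 + c{\left(-54 \right)} = -4746 + 2 \left(-54\right)^{2} = -4746 + 2 \cdot 2916 = -4746 + 5832 = 1086$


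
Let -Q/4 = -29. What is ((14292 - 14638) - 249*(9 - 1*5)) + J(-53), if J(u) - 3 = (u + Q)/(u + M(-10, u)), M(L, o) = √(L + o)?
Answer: -3848947/2872 - 189*I*√7/2872 ≈ -1340.2 - 0.17411*I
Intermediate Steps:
Q = 116 (Q = -4*(-29) = 116)
J(u) = 3 + (116 + u)/(u + √(-10 + u)) (J(u) = 3 + (u + 116)/(u + √(-10 + u)) = 3 + (116 + u)/(u + √(-10 + u)))
((14292 - 14638) - 249*(9 - 1*5)) + J(-53) = ((14292 - 14638) - 249*(9 - 1*5)) + (116 + 3*√(-10 - 53) + 4*(-53))/(-53 + √(-10 - 53)) = (-346 - 249*(9 - 5)) + (116 + 3*√(-63) - 212)/(-53 + √(-63)) = (-346 - 249*4) + (116 + 3*(3*I*√7) - 212)/(-53 + 3*I*√7) = (-346 - 996) + (116 + 9*I*√7 - 212)/(-53 + 3*I*√7) = -1342 + (-96 + 9*I*√7)/(-53 + 3*I*√7)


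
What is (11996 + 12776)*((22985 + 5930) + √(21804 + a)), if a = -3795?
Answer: 716282380 + 74316*√2001 ≈ 7.1961e+8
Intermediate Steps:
(11996 + 12776)*((22985 + 5930) + √(21804 + a)) = (11996 + 12776)*((22985 + 5930) + √(21804 - 3795)) = 24772*(28915 + √18009) = 24772*(28915 + 3*√2001) = 716282380 + 74316*√2001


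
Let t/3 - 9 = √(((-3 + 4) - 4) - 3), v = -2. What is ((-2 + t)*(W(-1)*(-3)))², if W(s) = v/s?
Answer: 20556 + 5400*I*√6 ≈ 20556.0 + 13227.0*I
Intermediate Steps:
W(s) = -2/s
t = 27 + 3*I*√6 (t = 27 + 3*√(((-3 + 4) - 4) - 3) = 27 + 3*√((1 - 4) - 3) = 27 + 3*√(-3 - 3) = 27 + 3*√(-6) = 27 + 3*(I*√6) = 27 + 3*I*√6 ≈ 27.0 + 7.3485*I)
((-2 + t)*(W(-1)*(-3)))² = ((-2 + (27 + 3*I*√6))*(-2/(-1)*(-3)))² = ((25 + 3*I*√6)*(-2*(-1)*(-3)))² = ((25 + 3*I*√6)*(2*(-3)))² = ((25 + 3*I*√6)*(-6))² = (-150 - 18*I*√6)²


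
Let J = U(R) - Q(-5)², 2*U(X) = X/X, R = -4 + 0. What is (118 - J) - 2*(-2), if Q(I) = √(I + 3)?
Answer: 239/2 ≈ 119.50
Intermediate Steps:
Q(I) = √(3 + I)
R = -4
U(X) = ½ (U(X) = (X/X)/2 = (½)*1 = ½)
J = 5/2 (J = ½ - (√(3 - 5))² = ½ - (√(-2))² = ½ - (I*√2)² = ½ - 1*(-2) = ½ + 2 = 5/2 ≈ 2.5000)
(118 - J) - 2*(-2) = (118 - 1*5/2) - 2*(-2) = (118 - 5/2) - 1*(-4) = 231/2 + 4 = 239/2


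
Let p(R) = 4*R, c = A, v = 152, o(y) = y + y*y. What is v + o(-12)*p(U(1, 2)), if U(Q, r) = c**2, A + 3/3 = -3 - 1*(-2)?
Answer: 2264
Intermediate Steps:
o(y) = y + y**2
A = -2 (A = -1 + (-3 - 1*(-2)) = -1 + (-3 + 2) = -1 - 1 = -2)
c = -2
U(Q, r) = 4 (U(Q, r) = (-2)**2 = 4)
v + o(-12)*p(U(1, 2)) = 152 + (-12*(1 - 12))*(4*4) = 152 - 12*(-11)*16 = 152 + 132*16 = 152 + 2112 = 2264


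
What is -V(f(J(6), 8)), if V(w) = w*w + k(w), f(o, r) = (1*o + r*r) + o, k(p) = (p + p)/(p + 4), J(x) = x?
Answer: -57779/10 ≈ -5777.9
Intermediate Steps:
k(p) = 2*p/(4 + p) (k(p) = (2*p)/(4 + p) = 2*p/(4 + p))
f(o, r) = r² + 2*o (f(o, r) = (o + r²) + o = r² + 2*o)
V(w) = w² + 2*w/(4 + w) (V(w) = w*w + 2*w/(4 + w) = w² + 2*w/(4 + w))
-V(f(J(6), 8)) = -(8² + 2*6)*(2 + (8² + 2*6)*(4 + (8² + 2*6)))/(4 + (8² + 2*6)) = -(64 + 12)*(2 + (64 + 12)*(4 + (64 + 12)))/(4 + (64 + 12)) = -76*(2 + 76*(4 + 76))/(4 + 76) = -76*(2 + 76*80)/80 = -76*(2 + 6080)/80 = -76*6082/80 = -1*57779/10 = -57779/10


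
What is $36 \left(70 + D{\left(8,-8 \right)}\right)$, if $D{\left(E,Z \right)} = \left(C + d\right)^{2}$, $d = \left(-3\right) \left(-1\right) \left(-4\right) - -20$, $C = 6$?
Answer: $9576$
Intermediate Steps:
$d = 8$ ($d = 3 \left(-4\right) + 20 = -12 + 20 = 8$)
$D{\left(E,Z \right)} = 196$ ($D{\left(E,Z \right)} = \left(6 + 8\right)^{2} = 14^{2} = 196$)
$36 \left(70 + D{\left(8,-8 \right)}\right) = 36 \left(70 + 196\right) = 36 \cdot 266 = 9576$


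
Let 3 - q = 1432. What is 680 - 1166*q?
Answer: 1666894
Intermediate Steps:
q = -1429 (q = 3 - 1*1432 = 3 - 1432 = -1429)
680 - 1166*q = 680 - 1166*(-1429) = 680 + 1666214 = 1666894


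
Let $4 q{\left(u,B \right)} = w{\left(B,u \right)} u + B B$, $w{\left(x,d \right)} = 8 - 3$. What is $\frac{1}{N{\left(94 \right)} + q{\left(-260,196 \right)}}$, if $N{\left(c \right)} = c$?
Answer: $\frac{1}{9373} \approx 0.00010669$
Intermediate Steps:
$w{\left(x,d \right)} = 5$ ($w{\left(x,d \right)} = 8 - 3 = 5$)
$q{\left(u,B \right)} = \frac{B^{2}}{4} + \frac{5 u}{4}$ ($q{\left(u,B \right)} = \frac{5 u + B B}{4} = \frac{5 u + B^{2}}{4} = \frac{B^{2} + 5 u}{4} = \frac{B^{2}}{4} + \frac{5 u}{4}$)
$\frac{1}{N{\left(94 \right)} + q{\left(-260,196 \right)}} = \frac{1}{94 + \left(\frac{196^{2}}{4} + \frac{5}{4} \left(-260\right)\right)} = \frac{1}{94 + \left(\frac{1}{4} \cdot 38416 - 325\right)} = \frac{1}{94 + \left(9604 - 325\right)} = \frac{1}{94 + 9279} = \frac{1}{9373}$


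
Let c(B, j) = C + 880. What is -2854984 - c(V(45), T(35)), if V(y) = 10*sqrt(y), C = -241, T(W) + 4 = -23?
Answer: -2855623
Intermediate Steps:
T(W) = -27 (T(W) = -4 - 23 = -27)
c(B, j) = 639 (c(B, j) = -241 + 880 = 639)
-2854984 - c(V(45), T(35)) = -2854984 - 1*639 = -2854984 - 639 = -2855623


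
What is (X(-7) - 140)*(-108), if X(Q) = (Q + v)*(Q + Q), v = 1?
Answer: 6048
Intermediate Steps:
X(Q) = 2*Q*(1 + Q) (X(Q) = (Q + 1)*(Q + Q) = (1 + Q)*(2*Q) = 2*Q*(1 + Q))
(X(-7) - 140)*(-108) = (2*(-7)*(1 - 7) - 140)*(-108) = (2*(-7)*(-6) - 140)*(-108) = (84 - 140)*(-108) = -56*(-108) = 6048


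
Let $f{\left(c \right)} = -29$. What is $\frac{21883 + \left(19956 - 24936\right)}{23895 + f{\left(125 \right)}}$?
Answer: $\frac{16903}{23866} \approx 0.70825$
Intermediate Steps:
$\frac{21883 + \left(19956 - 24936\right)}{23895 + f{\left(125 \right)}} = \frac{21883 + \left(19956 - 24936\right)}{23895 - 29} = \frac{21883 - 4980}{23866} = 16903 \cdot \frac{1}{23866} = \frac{16903}{23866}$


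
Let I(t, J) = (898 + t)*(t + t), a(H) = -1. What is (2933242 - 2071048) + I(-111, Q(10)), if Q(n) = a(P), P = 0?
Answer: 687480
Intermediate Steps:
Q(n) = -1
I(t, J) = 2*t*(898 + t) (I(t, J) = (898 + t)*(2*t) = 2*t*(898 + t))
(2933242 - 2071048) + I(-111, Q(10)) = (2933242 - 2071048) + 2*(-111)*(898 - 111) = 862194 + 2*(-111)*787 = 862194 - 174714 = 687480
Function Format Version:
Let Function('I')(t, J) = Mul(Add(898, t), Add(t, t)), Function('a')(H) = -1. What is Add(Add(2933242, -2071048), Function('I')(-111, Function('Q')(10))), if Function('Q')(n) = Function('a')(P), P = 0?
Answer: 687480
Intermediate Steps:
Function('Q')(n) = -1
Function('I')(t, J) = Mul(2, t, Add(898, t)) (Function('I')(t, J) = Mul(Add(898, t), Mul(2, t)) = Mul(2, t, Add(898, t)))
Add(Add(2933242, -2071048), Function('I')(-111, Function('Q')(10))) = Add(Add(2933242, -2071048), Mul(2, -111, Add(898, -111))) = Add(862194, Mul(2, -111, 787)) = Add(862194, -174714) = 687480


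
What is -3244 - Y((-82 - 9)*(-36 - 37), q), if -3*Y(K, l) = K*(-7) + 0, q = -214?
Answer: -56233/3 ≈ -18744.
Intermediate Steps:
Y(K, l) = 7*K/3 (Y(K, l) = -(K*(-7) + 0)/3 = -(-7*K + 0)/3 = -(-7)*K/3 = 7*K/3)
-3244 - Y((-82 - 9)*(-36 - 37), q) = -3244 - 7*(-82 - 9)*(-36 - 37)/3 = -3244 - 7*(-91*(-73))/3 = -3244 - 7*6643/3 = -3244 - 1*46501/3 = -3244 - 46501/3 = -56233/3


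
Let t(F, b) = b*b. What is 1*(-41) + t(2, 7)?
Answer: 8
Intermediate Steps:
t(F, b) = b²
1*(-41) + t(2, 7) = 1*(-41) + 7² = -41 + 49 = 8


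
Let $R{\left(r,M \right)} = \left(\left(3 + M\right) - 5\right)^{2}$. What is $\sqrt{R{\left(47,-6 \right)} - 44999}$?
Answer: $i \sqrt{44935} \approx 211.98 i$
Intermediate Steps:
$R{\left(r,M \right)} = \left(-2 + M\right)^{2}$
$\sqrt{R{\left(47,-6 \right)} - 44999} = \sqrt{\left(-2 - 6\right)^{2} - 44999} = \sqrt{\left(-8\right)^{2} - 44999} = \sqrt{64 - 44999} = \sqrt{-44935} = i \sqrt{44935}$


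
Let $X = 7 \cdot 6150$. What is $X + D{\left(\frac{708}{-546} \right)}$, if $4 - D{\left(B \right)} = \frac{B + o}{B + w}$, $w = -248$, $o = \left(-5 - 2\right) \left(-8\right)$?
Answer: $\frac{25703369}{597} \approx 43054.0$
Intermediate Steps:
$o = 56$ ($o = \left(-7\right) \left(-8\right) = 56$)
$D{\left(B \right)} = 4 - \frac{56 + B}{-248 + B}$ ($D{\left(B \right)} = 4 - \frac{B + 56}{B - 248} = 4 - \frac{56 + B}{-248 + B}$)
$X = 43050$
$X + D{\left(\frac{708}{-546} \right)} = 43050 + \frac{-1048 + 3 \frac{708}{-546}}{-248 + \frac{708}{-546}} = 43050 + \frac{-1048 + 3 \cdot 708 \left(- \frac{1}{546}\right)}{-248 + 708 \left(- \frac{1}{546}\right)} = 43050 + \frac{-1048 + 3 \left(- \frac{118}{91}\right)}{-248 - \frac{118}{91}} = 43050 + \frac{-1048 - \frac{354}{91}}{- \frac{22686}{91}} = 43050 - - \frac{2519}{597} = 43050 + \frac{2519}{597} = \frac{25703369}{597}$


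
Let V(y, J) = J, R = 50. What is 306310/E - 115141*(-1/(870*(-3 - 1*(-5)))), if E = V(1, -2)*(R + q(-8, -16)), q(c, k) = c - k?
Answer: -4479509/1740 ≈ -2574.4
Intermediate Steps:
E = -116 (E = -2*(50 + (-8 - 1*(-16))) = -2*(50 + (-8 + 16)) = -2*(50 + 8) = -2*58 = -116)
306310/E - 115141*(-1/(870*(-3 - 1*(-5)))) = 306310/(-116) - 115141*(-1/(870*(-3 - 1*(-5)))) = 306310*(-1/116) - 115141*(-1/(870*(-3 + 5))) = -153155/58 - 115141/((-870*2)) = -153155/58 - 115141/(-1740) = -153155/58 - 115141*(-1/1740) = -153155/58 + 115141/1740 = -4479509/1740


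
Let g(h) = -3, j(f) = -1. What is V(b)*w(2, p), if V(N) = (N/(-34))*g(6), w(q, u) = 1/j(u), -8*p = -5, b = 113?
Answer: -339/34 ≈ -9.9706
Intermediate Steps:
p = 5/8 (p = -1/8*(-5) = 5/8 ≈ 0.62500)
w(q, u) = -1 (w(q, u) = 1/(-1) = -1)
V(N) = 3*N/34 (V(N) = (N/(-34))*(-3) = (N*(-1/34))*(-3) = -N/34*(-3) = 3*N/34)
V(b)*w(2, p) = ((3/34)*113)*(-1) = (339/34)*(-1) = -339/34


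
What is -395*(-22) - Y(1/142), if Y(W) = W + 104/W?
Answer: -863077/142 ≈ -6078.0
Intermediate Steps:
-395*(-22) - Y(1/142) = -395*(-22) - (1/142 + 104/(1/142)) = 8690 - (1/142 + 104/(1/142)) = 8690 - (1/142 + 104*142) = 8690 - (1/142 + 14768) = 8690 - 1*2097057/142 = 8690 - 2097057/142 = -863077/142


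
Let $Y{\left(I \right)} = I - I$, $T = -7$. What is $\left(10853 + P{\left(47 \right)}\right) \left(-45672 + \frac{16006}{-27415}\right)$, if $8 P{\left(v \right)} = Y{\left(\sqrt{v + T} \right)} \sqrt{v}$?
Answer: $- \frac{13589192004758}{27415} \approx -4.9568 \cdot 10^{8}$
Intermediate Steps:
$Y{\left(I \right)} = 0$
$P{\left(v \right)} = 0$ ($P{\left(v \right)} = \frac{0 \sqrt{v}}{8} = \frac{1}{8} \cdot 0 = 0$)
$\left(10853 + P{\left(47 \right)}\right) \left(-45672 + \frac{16006}{-27415}\right) = \left(10853 + 0\right) \left(-45672 + \frac{16006}{-27415}\right) = 10853 \left(-45672 + 16006 \left(- \frac{1}{27415}\right)\right) = 10853 \left(-45672 - \frac{16006}{27415}\right) = 10853 \left(- \frac{1252113886}{27415}\right) = - \frac{13589192004758}{27415}$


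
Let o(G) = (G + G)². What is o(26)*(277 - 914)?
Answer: -1722448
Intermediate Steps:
o(G) = 4*G² (o(G) = (2*G)² = 4*G²)
o(26)*(277 - 914) = (4*26²)*(277 - 914) = (4*676)*(-637) = 2704*(-637) = -1722448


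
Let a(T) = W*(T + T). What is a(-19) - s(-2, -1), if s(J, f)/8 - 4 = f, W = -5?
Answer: 166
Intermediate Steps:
s(J, f) = 32 + 8*f
a(T) = -10*T (a(T) = -5*(T + T) = -10*T)
a(-19) - s(-2, -1) = -10*(-19) - (32 + 8*(-1)) = 190 - (32 - 8) = 190 - 1*24 = 190 - 24 = 166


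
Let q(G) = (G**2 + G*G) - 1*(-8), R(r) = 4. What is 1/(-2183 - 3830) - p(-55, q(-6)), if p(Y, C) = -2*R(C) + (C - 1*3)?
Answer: -414898/6013 ≈ -69.000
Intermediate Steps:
q(G) = 8 + 2*G**2 (q(G) = (G**2 + G**2) + 8 = 2*G**2 + 8 = 8 + 2*G**2)
p(Y, C) = -11 + C (p(Y, C) = -2*4 + (C - 1*3) = -8 + (C - 3) = -8 + (-3 + C) = -11 + C)
1/(-2183 - 3830) - p(-55, q(-6)) = 1/(-2183 - 3830) - (-11 + (8 + 2*(-6)**2)) = 1/(-6013) - (-11 + (8 + 2*36)) = -1/6013 - (-11 + (8 + 72)) = -1/6013 - (-11 + 80) = -1/6013 - 1*69 = -1/6013 - 69 = -414898/6013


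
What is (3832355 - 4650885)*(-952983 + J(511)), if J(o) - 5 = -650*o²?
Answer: 139708032966840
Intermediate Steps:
J(o) = 5 - 650*o²
(3832355 - 4650885)*(-952983 + J(511)) = (3832355 - 4650885)*(-952983 + (5 - 650*511²)) = -818530*(-952983 + (5 - 650*261121)) = -818530*(-952983 + (5 - 169728650)) = -818530*(-952983 - 169728645) = -818530*(-170681628) = 139708032966840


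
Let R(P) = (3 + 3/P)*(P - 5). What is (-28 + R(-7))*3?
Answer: -1236/7 ≈ -176.57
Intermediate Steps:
R(P) = (-5 + P)*(3 + 3/P) (R(P) = (3 + 3/P)*(-5 + P) = (-5 + P)*(3 + 3/P))
(-28 + R(-7))*3 = (-28 + (-12 - 15/(-7) + 3*(-7)))*3 = (-28 + (-12 - 15*(-⅐) - 21))*3 = (-28 + (-12 + 15/7 - 21))*3 = (-28 - 216/7)*3 = -412/7*3 = -1236/7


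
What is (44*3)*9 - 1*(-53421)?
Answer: 54609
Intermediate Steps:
(44*3)*9 - 1*(-53421) = 132*9 + 53421 = 1188 + 53421 = 54609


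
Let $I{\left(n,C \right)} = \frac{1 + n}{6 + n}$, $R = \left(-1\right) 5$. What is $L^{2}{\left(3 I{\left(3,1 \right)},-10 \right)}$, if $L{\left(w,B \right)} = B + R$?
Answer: $225$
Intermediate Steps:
$R = -5$
$I{\left(n,C \right)} = \frac{1 + n}{6 + n}$
$L{\left(w,B \right)} = -5 + B$ ($L{\left(w,B \right)} = B - 5 = -5 + B$)
$L^{2}{\left(3 I{\left(3,1 \right)},-10 \right)} = \left(-5 - 10\right)^{2} = \left(-15\right)^{2} = 225$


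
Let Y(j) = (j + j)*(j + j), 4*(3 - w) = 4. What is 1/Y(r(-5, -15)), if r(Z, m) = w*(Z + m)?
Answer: 1/6400 ≈ 0.00015625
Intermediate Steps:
w = 2 (w = 3 - ¼*4 = 3 - 1 = 2)
r(Z, m) = 2*Z + 2*m (r(Z, m) = 2*(Z + m) = 2*Z + 2*m)
Y(j) = 4*j² (Y(j) = (2*j)*(2*j) = 4*j²)
1/Y(r(-5, -15)) = 1/(4*(2*(-5) + 2*(-15))²) = 1/(4*(-10 - 30)²) = 1/(4*(-40)²) = 1/(4*1600) = 1/6400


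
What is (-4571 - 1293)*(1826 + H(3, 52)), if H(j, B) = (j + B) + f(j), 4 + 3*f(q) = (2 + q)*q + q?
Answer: -33172648/3 ≈ -1.1058e+7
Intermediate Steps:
f(q) = -4/3 + q/3 + q*(2 + q)/3 (f(q) = -4/3 + ((2 + q)*q + q)/3 = -4/3 + (q*(2 + q) + q)/3 = -4/3 + (q + q*(2 + q))/3 = -4/3 + (q/3 + q*(2 + q)/3) = -4/3 + q/3 + q*(2 + q)/3)
H(j, B) = -4/3 + B + 2*j + j**2/3 (H(j, B) = (j + B) + (-4/3 + j + j**2/3) = (B + j) + (-4/3 + j + j**2/3) = -4/3 + B + 2*j + j**2/3)
(-4571 - 1293)*(1826 + H(3, 52)) = (-4571 - 1293)*(1826 + (-4/3 + 52 + 2*3 + (1/3)*3**2)) = -5864*(1826 + (-4/3 + 52 + 6 + (1/3)*9)) = -5864*(1826 + (-4/3 + 52 + 6 + 3)) = -5864*(1826 + 179/3) = -5864*5657/3 = -33172648/3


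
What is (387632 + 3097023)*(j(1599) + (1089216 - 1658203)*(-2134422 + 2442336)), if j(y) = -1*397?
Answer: -610508292672862325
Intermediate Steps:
j(y) = -397
(387632 + 3097023)*(j(1599) + (1089216 - 1658203)*(-2134422 + 2442336)) = (387632 + 3097023)*(-397 + (1089216 - 1658203)*(-2134422 + 2442336)) = 3484655*(-397 - 568987*307914) = 3484655*(-397 - 175199063118) = 3484655*(-175199063515) = -610508292672862325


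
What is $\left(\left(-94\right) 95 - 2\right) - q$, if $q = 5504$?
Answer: $-14436$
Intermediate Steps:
$\left(\left(-94\right) 95 - 2\right) - q = \left(\left(-94\right) 95 - 2\right) - 5504 = \left(-8930 - 2\right) - 5504 = -8932 - 5504 = -14436$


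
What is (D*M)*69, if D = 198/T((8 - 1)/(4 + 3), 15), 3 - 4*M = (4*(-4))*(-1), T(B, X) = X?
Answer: -29601/10 ≈ -2960.1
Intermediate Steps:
M = -13/4 (M = 3/4 - 4*(-4)*(-1)/4 = 3/4 - (-4)*(-1) = 3/4 - 1/4*16 = 3/4 - 4 = -13/4 ≈ -3.2500)
D = 66/5 (D = 198/15 = 198*(1/15) = 66/5 ≈ 13.200)
(D*M)*69 = ((66/5)*(-13/4))*69 = -429/10*69 = -29601/10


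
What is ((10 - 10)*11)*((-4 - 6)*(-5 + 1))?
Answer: 0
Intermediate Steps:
((10 - 10)*11)*((-4 - 6)*(-5 + 1)) = (0*11)*(-10*(-4)) = 0*40 = 0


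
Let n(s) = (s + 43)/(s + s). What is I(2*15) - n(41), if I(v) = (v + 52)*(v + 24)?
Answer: 181506/41 ≈ 4427.0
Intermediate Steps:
n(s) = (43 + s)/(2*s) (n(s) = (43 + s)/((2*s)) = (43 + s)*(1/(2*s)) = (43 + s)/(2*s))
I(v) = (24 + v)*(52 + v) (I(v) = (52 + v)*(24 + v) = (24 + v)*(52 + v))
I(2*15) - n(41) = (1248 + (2*15)² + 76*(2*15)) - (43 + 41)/(2*41) = (1248 + 30² + 76*30) - 84/(2*41) = (1248 + 900 + 2280) - 1*42/41 = 4428 - 42/41 = 181506/41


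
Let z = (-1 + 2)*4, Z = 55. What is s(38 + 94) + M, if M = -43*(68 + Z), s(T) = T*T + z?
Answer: 12139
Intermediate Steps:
z = 4 (z = 1*4 = 4)
s(T) = 4 + T² (s(T) = T*T + 4 = T² + 4 = 4 + T²)
M = -5289 (M = -43*(68 + 55) = -43*123 = -5289)
s(38 + 94) + M = (4 + (38 + 94)²) - 5289 = (4 + 132²) - 5289 = (4 + 17424) - 5289 = 17428 - 5289 = 12139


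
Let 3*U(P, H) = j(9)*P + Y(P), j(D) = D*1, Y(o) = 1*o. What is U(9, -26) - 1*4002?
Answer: -3972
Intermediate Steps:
Y(o) = o
j(D) = D
U(P, H) = 10*P/3 (U(P, H) = (9*P + P)/3 = (10*P)/3 = 10*P/3)
U(9, -26) - 1*4002 = (10/3)*9 - 1*4002 = 30 - 4002 = -3972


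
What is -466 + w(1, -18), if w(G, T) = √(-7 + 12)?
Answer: -466 + √5 ≈ -463.76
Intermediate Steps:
w(G, T) = √5
-466 + w(1, -18) = -466 + √5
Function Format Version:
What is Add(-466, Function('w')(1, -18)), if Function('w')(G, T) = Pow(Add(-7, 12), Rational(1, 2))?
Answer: Add(-466, Pow(5, Rational(1, 2))) ≈ -463.76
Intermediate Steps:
Function('w')(G, T) = Pow(5, Rational(1, 2))
Add(-466, Function('w')(1, -18)) = Add(-466, Pow(5, Rational(1, 2)))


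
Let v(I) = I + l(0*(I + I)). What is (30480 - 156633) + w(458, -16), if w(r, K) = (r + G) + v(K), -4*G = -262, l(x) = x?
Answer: -251291/2 ≈ -1.2565e+5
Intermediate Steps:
G = 131/2 (G = -¼*(-262) = 131/2 ≈ 65.500)
v(I) = I (v(I) = I + 0*(I + I) = I + 0*(2*I) = I + 0 = I)
w(r, K) = 131/2 + K + r (w(r, K) = (r + 131/2) + K = (131/2 + r) + K = 131/2 + K + r)
(30480 - 156633) + w(458, -16) = (30480 - 156633) + (131/2 - 16 + 458) = -126153 + 1015/2 = -251291/2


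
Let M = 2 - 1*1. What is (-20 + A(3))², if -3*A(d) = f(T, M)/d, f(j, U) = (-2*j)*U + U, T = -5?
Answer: 36481/81 ≈ 450.38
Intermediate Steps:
M = 1 (M = 2 - 1 = 1)
f(j, U) = U - 2*U*j (f(j, U) = -2*U*j + U = U - 2*U*j)
A(d) = -11/(3*d) (A(d) = -1*(1 - 2*(-5))/(3*d) = -1*(1 + 10)/(3*d) = -1*11/(3*d) = -11/(3*d))
(-20 + A(3))² = (-20 - 11/3/3)² = (-20 - 11/3*⅓)² = (-20 - 11/9)² = (-191/9)² = 36481/81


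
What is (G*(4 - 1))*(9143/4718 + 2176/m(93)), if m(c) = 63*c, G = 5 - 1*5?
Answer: 0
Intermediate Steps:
G = 0 (G = 5 - 5 = 0)
(G*(4 - 1))*(9143/4718 + 2176/m(93)) = (0*(4 - 1))*(9143/4718 + 2176/((63*93))) = (0*3)*(9143*(1/4718) + 2176/5859) = 0*(9143/4718 + 2176*(1/5859)) = 0*(9143/4718 + 2176/5859) = 0*(9119315/3948966) = 0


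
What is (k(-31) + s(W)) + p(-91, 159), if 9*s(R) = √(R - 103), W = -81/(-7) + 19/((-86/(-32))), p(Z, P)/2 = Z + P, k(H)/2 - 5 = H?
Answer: 84 + 92*I*√903/2709 ≈ 84.0 + 1.0205*I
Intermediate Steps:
k(H) = 10 + 2*H
p(Z, P) = 2*P + 2*Z (p(Z, P) = 2*(Z + P) = 2*(P + Z) = 2*P + 2*Z)
W = 5611/301 (W = -81*(-⅐) + 19/((-86*(-1/32))) = 81/7 + 19/(43/16) = 81/7 + 19*(16/43) = 81/7 + 304/43 = 5611/301 ≈ 18.641)
s(R) = √(-103 + R)/9 (s(R) = √(R - 103)/9 = √(-103 + R)/9)
(k(-31) + s(W)) + p(-91, 159) = ((10 + 2*(-31)) + √(-103 + 5611/301)/9) + (2*159 + 2*(-91)) = ((10 - 62) + √(-25392/301)/9) + (318 - 182) = (-52 + (92*I*√903/301)/9) + 136 = (-52 + 92*I*√903/2709) + 136 = 84 + 92*I*√903/2709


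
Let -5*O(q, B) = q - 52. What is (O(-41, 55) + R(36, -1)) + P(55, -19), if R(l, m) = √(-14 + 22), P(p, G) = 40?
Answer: 293/5 + 2*√2 ≈ 61.428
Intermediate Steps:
R(l, m) = 2*√2 (R(l, m) = √8 = 2*√2)
O(q, B) = 52/5 - q/5 (O(q, B) = -(q - 52)/5 = -(-52 + q)/5 = 52/5 - q/5)
(O(-41, 55) + R(36, -1)) + P(55, -19) = ((52/5 - ⅕*(-41)) + 2*√2) + 40 = ((52/5 + 41/5) + 2*√2) + 40 = (93/5 + 2*√2) + 40 = 293/5 + 2*√2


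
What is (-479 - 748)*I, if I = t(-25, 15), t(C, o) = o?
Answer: -18405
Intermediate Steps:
I = 15
(-479 - 748)*I = (-479 - 748)*15 = -1227*15 = -18405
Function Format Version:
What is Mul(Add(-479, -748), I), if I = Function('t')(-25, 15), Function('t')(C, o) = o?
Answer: -18405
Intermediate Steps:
I = 15
Mul(Add(-479, -748), I) = Mul(Add(-479, -748), 15) = Mul(-1227, 15) = -18405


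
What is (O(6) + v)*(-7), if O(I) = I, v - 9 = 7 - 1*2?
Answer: -140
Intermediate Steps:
v = 14 (v = 9 + (7 - 1*2) = 9 + (7 - 2) = 9 + 5 = 14)
(O(6) + v)*(-7) = (6 + 14)*(-7) = 20*(-7) = -140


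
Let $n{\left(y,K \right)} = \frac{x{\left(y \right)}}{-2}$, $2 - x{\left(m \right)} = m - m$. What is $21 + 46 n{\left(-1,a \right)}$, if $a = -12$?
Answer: $-25$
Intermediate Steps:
$x{\left(m \right)} = 2$ ($x{\left(m \right)} = 2 - \left(m - m\right) = 2 - 0 = 2 + 0 = 2$)
$n{\left(y,K \right)} = -1$ ($n{\left(y,K \right)} = \frac{2}{-2} = 2 \left(- \frac{1}{2}\right) = -1$)
$21 + 46 n{\left(-1,a \right)} = 21 + 46 \left(-1\right) = 21 - 46 = -25$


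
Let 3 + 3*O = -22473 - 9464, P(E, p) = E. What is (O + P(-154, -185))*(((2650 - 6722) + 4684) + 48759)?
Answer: -533239714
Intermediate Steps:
O = -31940/3 (O = -1 + (-22473 - 9464)/3 = -1 + (⅓)*(-31937) = -1 - 31937/3 = -31940/3 ≈ -10647.)
(O + P(-154, -185))*(((2650 - 6722) + 4684) + 48759) = (-31940/3 - 154)*(((2650 - 6722) + 4684) + 48759) = -32402*((-4072 + 4684) + 48759)/3 = -32402*(612 + 48759)/3 = -32402/3*49371 = -533239714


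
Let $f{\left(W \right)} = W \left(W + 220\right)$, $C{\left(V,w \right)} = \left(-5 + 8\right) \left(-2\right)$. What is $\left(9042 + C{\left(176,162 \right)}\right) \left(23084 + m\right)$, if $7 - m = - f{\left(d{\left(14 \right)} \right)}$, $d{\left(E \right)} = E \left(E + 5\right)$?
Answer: $1376788212$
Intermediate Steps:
$C{\left(V,w \right)} = -6$ ($C{\left(V,w \right)} = 3 \left(-2\right) = -6$)
$d{\left(E \right)} = E \left(5 + E\right)$
$f{\left(W \right)} = W \left(220 + W\right)$
$m = 129283$ ($m = 7 - - 14 \left(5 + 14\right) \left(220 + 14 \left(5 + 14\right)\right) = 7 - - 14 \cdot 19 \left(220 + 14 \cdot 19\right) = 7 - - 266 \left(220 + 266\right) = 7 - - 266 \cdot 486 = 7 - \left(-1\right) 129276 = 7 - -129276 = 7 + 129276 = 129283$)
$\left(9042 + C{\left(176,162 \right)}\right) \left(23084 + m\right) = \left(9042 - 6\right) \left(23084 + 129283\right) = 9036 \cdot 152367 = 1376788212$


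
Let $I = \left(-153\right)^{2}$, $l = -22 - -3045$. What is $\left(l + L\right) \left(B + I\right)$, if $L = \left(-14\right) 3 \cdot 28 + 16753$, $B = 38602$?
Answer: $1153404600$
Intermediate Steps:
$l = 3023$ ($l = -22 + 3045 = 3023$)
$L = 15577$ ($L = \left(-42\right) 28 + 16753 = -1176 + 16753 = 15577$)
$I = 23409$
$\left(l + L\right) \left(B + I\right) = \left(3023 + 15577\right) \left(38602 + 23409\right) = 18600 \cdot 62011 = 1153404600$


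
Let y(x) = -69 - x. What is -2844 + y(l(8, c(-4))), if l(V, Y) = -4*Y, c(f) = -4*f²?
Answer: -3169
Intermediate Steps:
-2844 + y(l(8, c(-4))) = -2844 + (-69 - (-4)*(-4*(-4)²)) = -2844 + (-69 - (-4)*(-4*16)) = -2844 + (-69 - (-4)*(-64)) = -2844 + (-69 - 1*256) = -2844 + (-69 - 256) = -2844 - 325 = -3169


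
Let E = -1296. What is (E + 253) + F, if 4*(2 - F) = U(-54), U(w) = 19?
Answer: -4183/4 ≈ -1045.8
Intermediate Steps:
F = -11/4 (F = 2 - ¼*19 = 2 - 19/4 = -11/4 ≈ -2.7500)
(E + 253) + F = (-1296 + 253) - 11/4 = -1043 - 11/4 = -4183/4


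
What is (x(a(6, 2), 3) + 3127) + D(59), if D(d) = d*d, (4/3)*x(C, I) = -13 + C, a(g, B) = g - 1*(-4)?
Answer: 26423/4 ≈ 6605.8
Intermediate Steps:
a(g, B) = 4 + g (a(g, B) = g + 4 = 4 + g)
x(C, I) = -39/4 + 3*C/4 (x(C, I) = 3*(-13 + C)/4 = -39/4 + 3*C/4)
D(d) = d²
(x(a(6, 2), 3) + 3127) + D(59) = ((-39/4 + 3*(4 + 6)/4) + 3127) + 59² = ((-39/4 + (¾)*10) + 3127) + 3481 = ((-39/4 + 15/2) + 3127) + 3481 = (-9/4 + 3127) + 3481 = 12499/4 + 3481 = 26423/4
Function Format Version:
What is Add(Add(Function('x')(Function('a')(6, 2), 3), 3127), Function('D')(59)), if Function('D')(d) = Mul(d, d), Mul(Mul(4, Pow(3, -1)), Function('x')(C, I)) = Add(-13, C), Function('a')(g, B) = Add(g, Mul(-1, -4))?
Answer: Rational(26423, 4) ≈ 6605.8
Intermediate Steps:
Function('a')(g, B) = Add(4, g) (Function('a')(g, B) = Add(g, 4) = Add(4, g))
Function('x')(C, I) = Add(Rational(-39, 4), Mul(Rational(3, 4), C)) (Function('x')(C, I) = Mul(Rational(3, 4), Add(-13, C)) = Add(Rational(-39, 4), Mul(Rational(3, 4), C)))
Function('D')(d) = Pow(d, 2)
Add(Add(Function('x')(Function('a')(6, 2), 3), 3127), Function('D')(59)) = Add(Add(Add(Rational(-39, 4), Mul(Rational(3, 4), Add(4, 6))), 3127), Pow(59, 2)) = Add(Add(Add(Rational(-39, 4), Mul(Rational(3, 4), 10)), 3127), 3481) = Add(Add(Add(Rational(-39, 4), Rational(15, 2)), 3127), 3481) = Add(Add(Rational(-9, 4), 3127), 3481) = Add(Rational(12499, 4), 3481) = Rational(26423, 4)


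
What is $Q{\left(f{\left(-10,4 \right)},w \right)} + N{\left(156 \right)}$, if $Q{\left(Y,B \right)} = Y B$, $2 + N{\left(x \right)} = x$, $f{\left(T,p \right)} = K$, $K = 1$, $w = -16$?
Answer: $138$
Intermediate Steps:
$f{\left(T,p \right)} = 1$
$N{\left(x \right)} = -2 + x$
$Q{\left(Y,B \right)} = B Y$
$Q{\left(f{\left(-10,4 \right)},w \right)} + N{\left(156 \right)} = \left(-16\right) 1 + \left(-2 + 156\right) = -16 + 154 = 138$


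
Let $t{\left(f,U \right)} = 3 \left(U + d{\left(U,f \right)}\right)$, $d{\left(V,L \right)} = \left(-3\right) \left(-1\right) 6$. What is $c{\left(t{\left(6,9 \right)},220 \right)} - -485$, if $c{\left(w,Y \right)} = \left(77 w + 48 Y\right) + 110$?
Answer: $17392$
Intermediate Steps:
$d{\left(V,L \right)} = 18$ ($d{\left(V,L \right)} = 3 \cdot 6 = 18$)
$t{\left(f,U \right)} = 54 + 3 U$ ($t{\left(f,U \right)} = 3 \left(U + 18\right) = 3 \left(18 + U\right) = 54 + 3 U$)
$c{\left(w,Y \right)} = 110 + 48 Y + 77 w$ ($c{\left(w,Y \right)} = \left(48 Y + 77 w\right) + 110 = 110 + 48 Y + 77 w$)
$c{\left(t{\left(6,9 \right)},220 \right)} - -485 = \left(110 + 48 \cdot 220 + 77 \left(54 + 3 \cdot 9\right)\right) - -485 = \left(110 + 10560 + 77 \left(54 + 27\right)\right) + 485 = \left(110 + 10560 + 77 \cdot 81\right) + 485 = \left(110 + 10560 + 6237\right) + 485 = 16907 + 485 = 17392$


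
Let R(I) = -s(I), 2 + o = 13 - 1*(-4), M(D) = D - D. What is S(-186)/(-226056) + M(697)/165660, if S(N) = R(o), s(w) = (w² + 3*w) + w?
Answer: 95/75352 ≈ 0.0012607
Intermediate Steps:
M(D) = 0
o = 15 (o = -2 + (13 - 1*(-4)) = -2 + (13 + 4) = -2 + 17 = 15)
s(w) = w² + 4*w
R(I) = -I*(4 + I)
S(N) = -285 (S(N) = -1*15*(4 + 15) = -1*15*19 = -285)
S(-186)/(-226056) + M(697)/165660 = -285/(-226056) + 0/165660 = -285*(-1/226056) + 0*(1/165660) = 95/75352 + 0 = 95/75352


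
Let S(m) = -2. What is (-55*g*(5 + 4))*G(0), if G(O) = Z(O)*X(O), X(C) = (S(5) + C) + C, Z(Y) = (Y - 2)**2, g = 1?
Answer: 3960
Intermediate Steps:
Z(Y) = (-2 + Y)**2
X(C) = -2 + 2*C (X(C) = (-2 + C) + C = -2 + 2*C)
G(O) = (-2 + O)**2*(-2 + 2*O)
(-55*g*(5 + 4))*G(0) = (-55*(5 + 4))*(2*(-2 + 0)**2*(-1 + 0)) = (-55*9)*(2*(-2)**2*(-1)) = (-55*9)*(2*4*(-1)) = -495*(-8) = 3960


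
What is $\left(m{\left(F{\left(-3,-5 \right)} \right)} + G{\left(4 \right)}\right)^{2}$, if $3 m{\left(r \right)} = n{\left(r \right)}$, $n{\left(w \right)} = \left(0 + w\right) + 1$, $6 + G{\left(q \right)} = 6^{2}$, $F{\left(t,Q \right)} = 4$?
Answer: $\frac{9025}{9} \approx 1002.8$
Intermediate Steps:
$G{\left(q \right)} = 30$ ($G{\left(q \right)} = -6 + 6^{2} = -6 + 36 = 30$)
$n{\left(w \right)} = 1 + w$ ($n{\left(w \right)} = w + 1 = 1 + w$)
$m{\left(r \right)} = \frac{1}{3} + \frac{r}{3}$ ($m{\left(r \right)} = \frac{1 + r}{3} = \frac{1}{3} + \frac{r}{3}$)
$\left(m{\left(F{\left(-3,-5 \right)} \right)} + G{\left(4 \right)}\right)^{2} = \left(\left(\frac{1}{3} + \frac{1}{3} \cdot 4\right) + 30\right)^{2} = \left(\left(\frac{1}{3} + \frac{4}{3}\right) + 30\right)^{2} = \left(\frac{5}{3} + 30\right)^{2} = \left(\frac{95}{3}\right)^{2} = \frac{9025}{9}$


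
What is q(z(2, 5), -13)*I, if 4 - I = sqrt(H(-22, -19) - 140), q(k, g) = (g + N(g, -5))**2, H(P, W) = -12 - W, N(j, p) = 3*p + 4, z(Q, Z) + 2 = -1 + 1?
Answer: 2304 - 576*I*sqrt(133) ≈ 2304.0 - 6642.8*I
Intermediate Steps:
z(Q, Z) = -2 (z(Q, Z) = -2 + (-1 + 1) = -2 + 0 = -2)
N(j, p) = 4 + 3*p
q(k, g) = (-11 + g)**2 (q(k, g) = (g + (4 + 3*(-5)))**2 = (g + (4 - 15))**2 = (g - 11)**2 = (-11 + g)**2)
I = 4 - I*sqrt(133) (I = 4 - sqrt((-12 - 1*(-19)) - 140) = 4 - sqrt((-12 + 19) - 140) = 4 - sqrt(7 - 140) = 4 - sqrt(-133) = 4 - I*sqrt(133) ≈ 4.0 - 11.533*I)
q(z(2, 5), -13)*I = (-11 - 13)**2*(4 - I*sqrt(133)) = (-24)**2*(4 - I*sqrt(133)) = 576*(4 - I*sqrt(133)) = 2304 - 576*I*sqrt(133)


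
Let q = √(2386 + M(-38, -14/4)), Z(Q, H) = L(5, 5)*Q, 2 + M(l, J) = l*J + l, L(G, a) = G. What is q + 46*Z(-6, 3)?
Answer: -1380 + √2479 ≈ -1330.2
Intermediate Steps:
M(l, J) = -2 + l + J*l (M(l, J) = -2 + (l*J + l) = -2 + (J*l + l) = -2 + (l + J*l) = -2 + l + J*l)
Z(Q, H) = 5*Q
q = √2479 (q = √(2386 + (-2 - 38 - 14/4*(-38))) = √(2386 + (-2 - 38 - 14*¼*(-38))) = √(2386 + (-2 - 38 - 7/2*(-38))) = √(2386 + (-2 - 38 + 133)) = √(2386 + 93) = √2479 ≈ 49.790)
q + 46*Z(-6, 3) = √2479 + 46*(5*(-6)) = √2479 + 46*(-30) = √2479 - 1380 = -1380 + √2479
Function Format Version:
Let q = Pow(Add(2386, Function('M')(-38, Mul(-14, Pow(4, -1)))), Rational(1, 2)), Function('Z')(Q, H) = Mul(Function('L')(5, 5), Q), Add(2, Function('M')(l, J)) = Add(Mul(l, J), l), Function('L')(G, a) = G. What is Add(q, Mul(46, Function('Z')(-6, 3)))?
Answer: Add(-1380, Pow(2479, Rational(1, 2))) ≈ -1330.2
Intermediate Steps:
Function('M')(l, J) = Add(-2, l, Mul(J, l)) (Function('M')(l, J) = Add(-2, Add(Mul(l, J), l)) = Add(-2, Add(Mul(J, l), l)) = Add(-2, Add(l, Mul(J, l))) = Add(-2, l, Mul(J, l)))
Function('Z')(Q, H) = Mul(5, Q)
q = Pow(2479, Rational(1, 2)) (q = Pow(Add(2386, Add(-2, -38, Mul(Mul(-14, Pow(4, -1)), -38))), Rational(1, 2)) = Pow(Add(2386, Add(-2, -38, Mul(Mul(-14, Rational(1, 4)), -38))), Rational(1, 2)) = Pow(Add(2386, Add(-2, -38, Mul(Rational(-7, 2), -38))), Rational(1, 2)) = Pow(Add(2386, Add(-2, -38, 133)), Rational(1, 2)) = Pow(Add(2386, 93), Rational(1, 2)) = Pow(2479, Rational(1, 2)) ≈ 49.790)
Add(q, Mul(46, Function('Z')(-6, 3))) = Add(Pow(2479, Rational(1, 2)), Mul(46, Mul(5, -6))) = Add(Pow(2479, Rational(1, 2)), Mul(46, -30)) = Add(Pow(2479, Rational(1, 2)), -1380) = Add(-1380, Pow(2479, Rational(1, 2)))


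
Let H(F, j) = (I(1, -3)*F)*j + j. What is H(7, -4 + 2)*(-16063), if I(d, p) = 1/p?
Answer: -128504/3 ≈ -42835.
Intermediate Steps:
H(F, j) = j - F*j/3 (H(F, j) = (F/(-3))*j + j = (-F/3)*j + j = -F*j/3 + j = j - F*j/3)
H(7, -4 + 2)*(-16063) = ((-4 + 2)*(3 - 1*7)/3)*(-16063) = ((1/3)*(-2)*(3 - 7))*(-16063) = ((1/3)*(-2)*(-4))*(-16063) = (8/3)*(-16063) = -128504/3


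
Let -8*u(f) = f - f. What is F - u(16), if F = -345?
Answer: -345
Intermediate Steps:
u(f) = 0 (u(f) = -(f - f)/8 = -⅛*0 = 0)
F - u(16) = -345 - 1*0 = -345 + 0 = -345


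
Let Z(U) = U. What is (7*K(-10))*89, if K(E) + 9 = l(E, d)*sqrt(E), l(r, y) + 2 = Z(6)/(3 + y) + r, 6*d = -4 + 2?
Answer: -5607 - 24297*I*sqrt(10)/4 ≈ -5607.0 - 19208.0*I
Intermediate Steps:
d = -1/3 (d = (-4 + 2)/6 = (1/6)*(-2) = -1/3 ≈ -0.33333)
l(r, y) = -2 + r + 6/(3 + y) (l(r, y) = -2 + (6/(3 + y) + r) = -2 + (r + 6/(3 + y)) = -2 + r + 6/(3 + y))
K(E) = -9 + sqrt(E)*(1/4 + E) (K(E) = -9 + ((-2*(-1/3) + 3*E + E*(-1/3))/(3 - 1/3))*sqrt(E) = -9 + ((2/3 + 3*E - E/3)/(8/3))*sqrt(E) = -9 + (3*(2/3 + 8*E/3)/8)*sqrt(E) = -9 + (1/4 + E)*sqrt(E) = -9 + sqrt(E)*(1/4 + E))
(7*K(-10))*89 = (7*(-9 + sqrt(-10)*(1/4 - 10)))*89 = (7*(-9 + (I*sqrt(10))*(-39/4)))*89 = (7*(-9 - 39*I*sqrt(10)/4))*89 = (-63 - 273*I*sqrt(10)/4)*89 = -5607 - 24297*I*sqrt(10)/4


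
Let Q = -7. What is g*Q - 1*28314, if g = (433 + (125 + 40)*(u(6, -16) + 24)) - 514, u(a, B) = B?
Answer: -36987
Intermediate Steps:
g = 1239 (g = (433 + (125 + 40)*(-16 + 24)) - 514 = (433 + 165*8) - 514 = (433 + 1320) - 514 = 1753 - 514 = 1239)
g*Q - 1*28314 = 1239*(-7) - 1*28314 = -8673 - 28314 = -36987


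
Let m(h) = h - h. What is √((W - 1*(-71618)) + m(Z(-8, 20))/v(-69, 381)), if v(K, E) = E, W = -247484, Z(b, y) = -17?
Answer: I*√175866 ≈ 419.36*I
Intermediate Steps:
m(h) = 0
√((W - 1*(-71618)) + m(Z(-8, 20))/v(-69, 381)) = √((-247484 - 1*(-71618)) + 0/381) = √((-247484 + 71618) + 0*(1/381)) = √(-175866 + 0) = √(-175866) = I*√175866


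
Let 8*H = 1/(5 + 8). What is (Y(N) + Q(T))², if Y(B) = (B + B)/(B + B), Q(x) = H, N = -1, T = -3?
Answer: 11025/10816 ≈ 1.0193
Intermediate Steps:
H = 1/104 (H = 1/(8*(5 + 8)) = (⅛)/13 = (⅛)*(1/13) = 1/104 ≈ 0.0096154)
Q(x) = 1/104
Y(B) = 1 (Y(B) = (2*B)/((2*B)) = (2*B)*(1/(2*B)) = 1)
(Y(N) + Q(T))² = (1 + 1/104)² = (105/104)² = 11025/10816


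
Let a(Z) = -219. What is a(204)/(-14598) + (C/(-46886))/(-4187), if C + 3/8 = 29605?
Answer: 57899235565/3821010578448 ≈ 0.015153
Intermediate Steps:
C = 236837/8 (C = -3/8 + 29605 = 236837/8 ≈ 29605.)
a(204)/(-14598) + (C/(-46886))/(-4187) = -219/(-14598) + ((236837/8)/(-46886))/(-4187) = -219*(-1/14598) + ((236837/8)*(-1/46886))*(-1/4187) = 73/4866 - 236837/375088*(-1/4187) = 73/4866 + 236837/1570493456 = 57899235565/3821010578448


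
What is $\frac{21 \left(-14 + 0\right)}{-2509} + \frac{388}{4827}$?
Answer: $\frac{2392630}{12110943} \approx 0.19756$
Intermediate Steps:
$\frac{21 \left(-14 + 0\right)}{-2509} + \frac{388}{4827} = 21 \left(-14\right) \left(- \frac{1}{2509}\right) + 388 \cdot \frac{1}{4827} = \left(-294\right) \left(- \frac{1}{2509}\right) + \frac{388}{4827} = \frac{294}{2509} + \frac{388}{4827} = \frac{2392630}{12110943}$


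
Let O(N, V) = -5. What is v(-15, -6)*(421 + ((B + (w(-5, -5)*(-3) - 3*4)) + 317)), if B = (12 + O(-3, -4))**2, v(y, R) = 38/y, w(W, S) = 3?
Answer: -29108/15 ≈ -1940.5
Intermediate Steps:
B = 49 (B = (12 - 5)**2 = 7**2 = 49)
v(-15, -6)*(421 + ((B + (w(-5, -5)*(-3) - 3*4)) + 317)) = (38/(-15))*(421 + ((49 + (3*(-3) - 3*4)) + 317)) = (38*(-1/15))*(421 + ((49 + (-9 - 12)) + 317)) = -38*(421 + ((49 - 21) + 317))/15 = -38*(421 + (28 + 317))/15 = -38*(421 + 345)/15 = -38/15*766 = -29108/15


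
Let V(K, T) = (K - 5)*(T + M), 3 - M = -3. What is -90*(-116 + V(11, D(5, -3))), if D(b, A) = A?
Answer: 8820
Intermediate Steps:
M = 6 (M = 3 - 1*(-3) = 3 + 3 = 6)
V(K, T) = (-5 + K)*(6 + T) (V(K, T) = (K - 5)*(T + 6) = (-5 + K)*(6 + T))
-90*(-116 + V(11, D(5, -3))) = -90*(-116 + (-30 - 5*(-3) + 6*11 + 11*(-3))) = -90*(-116 + (-30 + 15 + 66 - 33)) = -90*(-116 + 18) = -90*(-98) = 8820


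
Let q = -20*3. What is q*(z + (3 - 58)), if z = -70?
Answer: 7500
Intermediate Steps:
q = -60
q*(z + (3 - 58)) = -60*(-70 + (3 - 58)) = -60*(-70 - 55) = -60*(-125) = 7500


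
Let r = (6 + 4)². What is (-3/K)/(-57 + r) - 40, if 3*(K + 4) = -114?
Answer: -24079/602 ≈ -39.998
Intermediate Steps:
K = -42 (K = -4 + (⅓)*(-114) = -4 - 38 = -42)
r = 100 (r = 10² = 100)
(-3/K)/(-57 + r) - 40 = (-3/(-42))/(-57 + 100) - 40 = (-3*(-1/42))/43 - 40 = (1/43)*(1/14) - 40 = 1/602 - 40 = -24079/602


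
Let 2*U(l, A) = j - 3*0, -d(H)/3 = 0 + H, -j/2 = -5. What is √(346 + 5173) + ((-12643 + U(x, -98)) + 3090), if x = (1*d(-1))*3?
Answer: -9548 + √5519 ≈ -9473.7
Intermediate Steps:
j = 10 (j = -2*(-5) = 10)
d(H) = -3*H (d(H) = -3*(0 + H) = -3*H)
x = 9 (x = (1*(-3*(-1)))*3 = (1*3)*3 = 3*3 = 9)
U(l, A) = 5 (U(l, A) = (10 - 3*0)/2 = (10 + 0)/2 = (½)*10 = 5)
√(346 + 5173) + ((-12643 + U(x, -98)) + 3090) = √(346 + 5173) + ((-12643 + 5) + 3090) = √5519 + (-12638 + 3090) = √5519 - 9548 = -9548 + √5519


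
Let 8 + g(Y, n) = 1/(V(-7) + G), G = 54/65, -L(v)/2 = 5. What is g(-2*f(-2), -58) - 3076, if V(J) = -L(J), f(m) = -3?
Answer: -2171071/704 ≈ -3083.9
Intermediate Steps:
L(v) = -10 (L(v) = -2*5 = -10)
V(J) = 10 (V(J) = -1*(-10) = 10)
G = 54/65 (G = 54*(1/65) = 54/65 ≈ 0.83077)
g(Y, n) = -5567/704 (g(Y, n) = -8 + 1/(10 + 54/65) = -8 + 1/(704/65) = -8 + 65/704 = -5567/704)
g(-2*f(-2), -58) - 3076 = -5567/704 - 3076 = -2171071/704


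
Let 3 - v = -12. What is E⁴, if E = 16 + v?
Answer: 923521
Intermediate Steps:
v = 15 (v = 3 - 1*(-12) = 3 + 12 = 15)
E = 31 (E = 16 + 15 = 31)
E⁴ = 31⁴ = 923521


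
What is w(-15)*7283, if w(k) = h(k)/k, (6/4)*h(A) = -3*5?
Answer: 14566/3 ≈ 4855.3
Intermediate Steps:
h(A) = -10 (h(A) = 2*(-3*5)/3 = (⅔)*(-15) = -10)
w(k) = -10/k
w(-15)*7283 = -10/(-15)*7283 = -10*(-1/15)*7283 = (⅔)*7283 = 14566/3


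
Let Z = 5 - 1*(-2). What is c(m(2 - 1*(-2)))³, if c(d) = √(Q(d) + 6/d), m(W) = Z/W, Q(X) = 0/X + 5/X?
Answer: 88*√77/49 ≈ 15.759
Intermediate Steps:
Z = 7 (Z = 5 + 2 = 7)
Q(X) = 5/X (Q(X) = 0 + 5/X = 5/X)
m(W) = 7/W
c(d) = √11*√(1/d) (c(d) = √(5/d + 6/d) = √(11/d) = √11*√(1/d))
c(m(2 - 1*(-2)))³ = (√11*√(1/(7/(2 - 1*(-2)))))³ = (√11*√(1/(7/(2 + 2))))³ = (√11*√(1/(7/4)))³ = (√11*√(4/7))³ = (√11*(2*√7/7))³ = (2*√77/7)³ = 88*√77/49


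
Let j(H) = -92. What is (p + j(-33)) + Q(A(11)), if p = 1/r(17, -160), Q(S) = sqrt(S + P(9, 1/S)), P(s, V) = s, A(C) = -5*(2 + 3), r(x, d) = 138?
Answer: -12695/138 + 4*I ≈ -91.993 + 4.0*I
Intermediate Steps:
A(C) = -25 (A(C) = -5*5 = -25)
Q(S) = sqrt(9 + S) (Q(S) = sqrt(S + 9) = sqrt(9 + S))
p = 1/138 ≈ 0.0072464
(p + j(-33)) + Q(A(11)) = (1/138 - 92) + sqrt(9 - 25) = -12695/138 + sqrt(-16) = -12695/138 + 4*I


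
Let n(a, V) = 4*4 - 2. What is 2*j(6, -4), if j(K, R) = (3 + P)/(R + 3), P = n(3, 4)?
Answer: -34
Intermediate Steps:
n(a, V) = 14 (n(a, V) = 16 - 2 = 14)
P = 14
j(K, R) = 17/(3 + R) (j(K, R) = (3 + 14)/(R + 3) = 17/(3 + R))
2*j(6, -4) = 2*(17/(3 - 4)) = 2*(17/(-1)) = 2*(17*(-1)) = 2*(-17) = -34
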